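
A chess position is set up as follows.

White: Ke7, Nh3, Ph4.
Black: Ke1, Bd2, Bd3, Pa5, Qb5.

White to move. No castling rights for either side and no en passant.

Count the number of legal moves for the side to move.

White to move; king on e7.
In check: no.
Legal moves: Kf8, Kd8, Kf7, Kf6, Ke6, Kd6, Ng5, Nf4, Nf2, Ng1, h5.
Count: 11.

11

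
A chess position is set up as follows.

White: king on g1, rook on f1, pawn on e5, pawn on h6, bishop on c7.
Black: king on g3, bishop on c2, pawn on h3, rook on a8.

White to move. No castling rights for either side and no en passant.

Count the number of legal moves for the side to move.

20

White to move; king on g1.
In check: no.
Legal moves: Bd8, Bb8, Bd6, Bb6, Ba5, Kh1, Rf8, Rf7, Rf6, Rf5, Rf4, Rf3+, Rf2, Re1, Rd1, Rc1, Rb1, Ra1, h7, e6+.
Count: 20.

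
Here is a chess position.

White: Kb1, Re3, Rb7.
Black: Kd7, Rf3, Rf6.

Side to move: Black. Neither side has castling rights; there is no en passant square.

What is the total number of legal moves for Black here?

4

Black to move; king on d7.
In check: yes, from the white rook on b7.
Legal moves: Kd8, Kc8, Kd6, Kc6.
Count: 4.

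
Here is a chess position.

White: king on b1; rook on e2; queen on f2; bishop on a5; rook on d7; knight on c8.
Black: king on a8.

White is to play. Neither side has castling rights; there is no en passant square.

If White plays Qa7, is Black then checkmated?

After Qa7: black king on a8; in check: yes, from the white queen on a7.
King squares — a7: attacked by Rd7; b7: attacked by Qa7; b8: attacked by Qa7.
Black has no legal moves → checkmate.

yes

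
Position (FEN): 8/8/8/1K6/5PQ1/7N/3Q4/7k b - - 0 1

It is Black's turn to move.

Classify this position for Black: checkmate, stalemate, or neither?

Black to move; black king on h1.
In check: no.
King squares — g1: attacked by Nh3; g2: attacked by Qd2; h2: attacked by Qd2.
Legal moves for Black: none.
Not in check and no legal moves → stalemate.

stalemate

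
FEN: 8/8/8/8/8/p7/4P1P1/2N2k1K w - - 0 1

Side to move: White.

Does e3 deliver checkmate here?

After e3: black king on f1; in check: no.
Black is not in check, so this cannot be checkmate.

no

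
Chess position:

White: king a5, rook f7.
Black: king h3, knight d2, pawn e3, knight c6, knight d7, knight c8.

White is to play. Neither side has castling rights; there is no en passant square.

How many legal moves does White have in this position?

3

White to move; king on a5.
In check: yes, from the black knight on c6.
Legal moves: Ka6, Kb5, Ka4.
Count: 3.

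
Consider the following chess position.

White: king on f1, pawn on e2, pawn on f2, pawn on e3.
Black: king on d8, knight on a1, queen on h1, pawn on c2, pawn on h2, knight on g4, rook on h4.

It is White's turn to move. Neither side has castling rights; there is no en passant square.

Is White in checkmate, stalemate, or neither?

White to move; white king on f1.
In check: yes, from the black queen on h1.
King squares — e1: attacked by Qh1; g1: attacked by Qh1; e2: own pawn; f2: own pawn; g2: attacked by Qh1.
Legal moves for White: none.
In check with no legal moves → checkmate.

checkmate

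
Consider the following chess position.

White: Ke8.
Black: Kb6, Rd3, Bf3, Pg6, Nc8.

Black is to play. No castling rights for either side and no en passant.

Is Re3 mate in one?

After Re3: white king on e8; in check: yes, from the black rook on e3.
White has 4 legal replies: Kf8, Kd8, Kf7, Kd7.
In check but a legal move exists → not checkmate.

no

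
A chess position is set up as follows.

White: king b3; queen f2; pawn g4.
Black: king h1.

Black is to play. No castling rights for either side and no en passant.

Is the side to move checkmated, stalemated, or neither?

Black to move; black king on h1.
In check: no.
King squares — g1: attacked by Qf2; g2: attacked by Qf2; h2: attacked by Qf2.
Legal moves for Black: none.
Not in check and no legal moves → stalemate.

stalemate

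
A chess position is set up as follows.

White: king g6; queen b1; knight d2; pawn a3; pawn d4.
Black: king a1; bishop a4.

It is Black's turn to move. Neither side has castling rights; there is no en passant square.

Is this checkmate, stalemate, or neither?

checkmate

Black to move; black king on a1.
In check: yes, from the white queen on b1.
King squares — b1: attacked by Nd2; a2: attacked by Qb1; b2: attacked by Qb1.
Legal moves for Black: none.
In check with no legal moves → checkmate.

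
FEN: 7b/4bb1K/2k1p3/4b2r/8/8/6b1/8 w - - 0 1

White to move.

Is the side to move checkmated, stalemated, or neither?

White to move; white king on h7.
In check: yes, from the black rook on h5.
King squares — g6: attacked by Bf7; h6: attacked by Rh5; g7: attacked by Be5; g8: attacked by Bf7; h8: attacked by Be5.
Legal moves for White: none.
In check with no legal moves → checkmate.

checkmate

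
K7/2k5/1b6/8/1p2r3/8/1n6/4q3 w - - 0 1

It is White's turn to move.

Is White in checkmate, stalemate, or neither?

stalemate

White to move; white king on a8.
In check: no.
King squares — a7: attacked by Bb6; b7: attacked by Kc7; b8: attacked by Kc7.
Legal moves for White: none.
Not in check and no legal moves → stalemate.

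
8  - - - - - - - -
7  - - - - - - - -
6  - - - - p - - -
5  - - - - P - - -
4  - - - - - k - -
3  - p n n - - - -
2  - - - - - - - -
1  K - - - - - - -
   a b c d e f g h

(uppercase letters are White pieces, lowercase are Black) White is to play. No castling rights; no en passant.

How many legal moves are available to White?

0

White to move; king on a1.
In check: no.
Legal moves: none.
Count: 0.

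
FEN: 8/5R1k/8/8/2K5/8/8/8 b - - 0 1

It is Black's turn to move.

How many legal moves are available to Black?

4

Black to move; king on h7.
In check: yes, from the white rook on f7.
Legal moves: Kh8, Kg8, Kh6, Kg6.
Count: 4.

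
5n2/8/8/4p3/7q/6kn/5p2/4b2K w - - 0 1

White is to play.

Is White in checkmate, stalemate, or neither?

White to move; white king on h1.
In check: no.
King squares — g1: attacked by Pf2; g2: attacked by Kg3; h2: attacked by Kg3.
Legal moves for White: none.
Not in check and no legal moves → stalemate.

stalemate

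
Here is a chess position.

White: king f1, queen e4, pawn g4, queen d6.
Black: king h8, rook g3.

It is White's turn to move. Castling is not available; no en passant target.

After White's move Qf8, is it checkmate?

yes

After Qf8: black king on h8; in check: yes, from the white queen on f8.
King squares — g7: attacked by Qf8; h7: attacked by Qe4; g8: attacked by Qf8.
Black has no legal moves → checkmate.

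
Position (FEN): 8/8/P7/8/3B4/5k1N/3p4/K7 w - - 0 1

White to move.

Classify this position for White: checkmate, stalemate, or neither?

neither

White to move; white king on a1.
In check: no.
Legal moves for White include: Bh8, Bg7, Ba7, Bf6, Bb6, Be5, Bc5, Be3, Bc3, Bf2, Bb2, Bg1, Ng5+, Nf4, Nf2, Ng1+, Kb2, Ka2, ... (list truncated; more exist).
White has legal moves and is not in check → neither.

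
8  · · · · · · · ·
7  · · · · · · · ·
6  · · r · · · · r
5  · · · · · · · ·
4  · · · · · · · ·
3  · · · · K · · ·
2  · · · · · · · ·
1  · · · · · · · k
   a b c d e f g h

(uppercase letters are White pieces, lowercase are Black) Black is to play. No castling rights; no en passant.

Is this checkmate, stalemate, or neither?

Black to move; black king on h1.
In check: no.
Legal moves for Black include: Rh8, Rh7, Rhg6, Rhf6, Rhe6+, Rhd6, Rh5, Rh4, Rh3+, Rh2, Rc8, Rc7, Rcg6, Rcf6, Rce6+, Rcd6, Rb6, Ra6, ... (list truncated; more exist).
Black has legal moves and is not in check → neither.

neither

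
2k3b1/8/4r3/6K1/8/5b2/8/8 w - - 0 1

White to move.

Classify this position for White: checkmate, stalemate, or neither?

neither

White to move; white king on g5.
In check: no.
Legal moves for White: Kf5, Kh4, Kf4.
White has 3 legal moves and is not in check → neither.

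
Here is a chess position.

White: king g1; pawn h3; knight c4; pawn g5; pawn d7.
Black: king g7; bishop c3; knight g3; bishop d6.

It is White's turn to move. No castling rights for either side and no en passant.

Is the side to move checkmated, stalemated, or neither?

White to move; white king on g1.
In check: no.
Legal moves for White: Nxd6, Nb6, Ne5, Na5, Ne3, Na3, Nd2, Nb2, Kh2, Kg2, Kf2, d8=Q, d8=R, d8=B, d8=N, g6, h4.
White has 17 legal moves and is not in check → neither.

neither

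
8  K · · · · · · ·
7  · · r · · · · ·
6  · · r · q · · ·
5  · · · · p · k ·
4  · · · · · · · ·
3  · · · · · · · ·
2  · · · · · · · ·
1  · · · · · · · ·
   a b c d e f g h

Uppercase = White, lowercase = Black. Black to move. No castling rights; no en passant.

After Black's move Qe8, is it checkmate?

After Qe8: white king on a8; in check: yes, from the black queen on e8.
King squares — a7: attacked by Rc7; b7: attacked by Rc7; b8: attacked by Qe8.
White has no legal moves → checkmate.

yes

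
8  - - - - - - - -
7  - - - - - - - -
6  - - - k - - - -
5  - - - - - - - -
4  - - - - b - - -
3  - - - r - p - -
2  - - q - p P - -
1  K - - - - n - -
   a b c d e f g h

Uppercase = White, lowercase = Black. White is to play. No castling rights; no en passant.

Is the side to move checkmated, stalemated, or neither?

stalemate

White to move; white king on a1.
In check: no.
King squares — b1: attacked by Qc2; a2: attacked by Qc2; b2: attacked by Qc2.
Legal moves for White: none.
Not in check and no legal moves → stalemate.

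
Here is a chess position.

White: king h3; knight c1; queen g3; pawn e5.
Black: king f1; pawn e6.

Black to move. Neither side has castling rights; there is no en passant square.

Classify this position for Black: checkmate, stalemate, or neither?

Black to move; black king on f1.
In check: no.
King squares — e1: attacked by Qg3; g1: attacked by Qg3; e2: attacked by Nc1; f2: attacked by Qg3; g2: attacked by Qg3.
Legal moves for Black: none.
Not in check and no legal moves → stalemate.

stalemate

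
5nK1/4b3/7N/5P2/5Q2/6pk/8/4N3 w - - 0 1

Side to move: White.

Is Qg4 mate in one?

no

After Qg4: black king on h3; in check: yes, from the white queen on g4.
Black has 1 legal reply: Kh2.
In check but a legal move exists → not checkmate.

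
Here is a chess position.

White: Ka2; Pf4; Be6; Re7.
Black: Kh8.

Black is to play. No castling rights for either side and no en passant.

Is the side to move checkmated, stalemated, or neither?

stalemate

Black to move; black king on h8.
In check: no.
King squares — g7: attacked by Re7; h7: attacked by Re7; g8: attacked by Be6.
Legal moves for Black: none.
Not in check and no legal moves → stalemate.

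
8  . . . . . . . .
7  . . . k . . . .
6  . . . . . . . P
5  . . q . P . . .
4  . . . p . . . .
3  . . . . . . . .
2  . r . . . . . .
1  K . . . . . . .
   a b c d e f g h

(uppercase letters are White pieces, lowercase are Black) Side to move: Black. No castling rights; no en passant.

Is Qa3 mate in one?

yes

After Qa3: white king on a1; in check: yes, from the black queen on a3.
King squares — b1: attacked by Rb2; a2: attacked by Rb2; b2: attacked by Qa3.
White has no legal moves → checkmate.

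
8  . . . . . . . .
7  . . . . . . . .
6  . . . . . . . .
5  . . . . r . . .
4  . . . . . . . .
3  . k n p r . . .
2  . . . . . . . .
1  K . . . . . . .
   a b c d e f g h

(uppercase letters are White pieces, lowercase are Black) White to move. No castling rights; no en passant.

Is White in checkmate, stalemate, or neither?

White to move; white king on a1.
In check: no.
King squares — b1: attacked by Nc3; a2: attacked by Kb3; b2: attacked by Kb3.
Legal moves for White: none.
Not in check and no legal moves → stalemate.

stalemate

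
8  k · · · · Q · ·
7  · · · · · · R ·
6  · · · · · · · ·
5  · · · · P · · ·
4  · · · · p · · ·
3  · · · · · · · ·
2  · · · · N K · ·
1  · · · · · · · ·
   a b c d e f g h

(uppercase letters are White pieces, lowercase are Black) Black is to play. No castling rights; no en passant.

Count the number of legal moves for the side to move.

Black to move; king on a8.
In check: yes, from the white queen on f8.
Legal moves: none.
Count: 0.

0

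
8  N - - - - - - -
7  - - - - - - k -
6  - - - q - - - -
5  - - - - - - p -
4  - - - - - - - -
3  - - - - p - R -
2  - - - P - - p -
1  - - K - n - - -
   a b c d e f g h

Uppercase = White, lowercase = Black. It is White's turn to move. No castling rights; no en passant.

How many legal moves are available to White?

14

White to move; king on c1.
In check: no.
Legal moves: Nc7, Nb6, Rxg5+, Rg4, Rh3, Rf3, Rxe3, Rxg2, Kb2, Kd1, Kb1, dxe3, d3, d4.
Count: 14.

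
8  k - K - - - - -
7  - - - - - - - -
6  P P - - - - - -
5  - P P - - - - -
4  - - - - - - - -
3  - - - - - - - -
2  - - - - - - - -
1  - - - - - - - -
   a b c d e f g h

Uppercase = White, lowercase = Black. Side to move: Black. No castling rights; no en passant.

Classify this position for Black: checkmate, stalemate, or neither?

Black to move; black king on a8.
In check: no.
King squares — a7: attacked by Pb6; b7: attacked by Pa6; b8: attacked by Kc8.
Legal moves for Black: none.
Not in check and no legal moves → stalemate.

stalemate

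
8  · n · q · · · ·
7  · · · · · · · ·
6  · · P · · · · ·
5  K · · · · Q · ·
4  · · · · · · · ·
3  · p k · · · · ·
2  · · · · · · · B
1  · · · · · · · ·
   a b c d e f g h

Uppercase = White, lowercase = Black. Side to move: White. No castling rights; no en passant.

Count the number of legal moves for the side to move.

White to move; king on a5.
In check: yes, from the black queen on d8.
Legal moves: Kb5, Ka4, Bc7, c7.
Count: 4.

4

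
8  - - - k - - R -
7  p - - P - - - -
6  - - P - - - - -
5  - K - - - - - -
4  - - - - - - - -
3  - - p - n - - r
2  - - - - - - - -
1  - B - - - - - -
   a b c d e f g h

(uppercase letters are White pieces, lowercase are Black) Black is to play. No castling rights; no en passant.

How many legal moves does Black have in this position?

2

Black to move; king on d8.
In check: yes, from the white rook on g8.
Legal moves: Ke7, Kc7.
Count: 2.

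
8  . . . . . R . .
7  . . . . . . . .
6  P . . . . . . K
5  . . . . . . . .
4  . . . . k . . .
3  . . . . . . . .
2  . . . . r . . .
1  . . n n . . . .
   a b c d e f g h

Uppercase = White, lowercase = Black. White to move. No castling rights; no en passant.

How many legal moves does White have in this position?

20

White to move; king on h6.
In check: no.
Legal moves: Rh8, Rg8, Re8+, Rd8, Rc8, Rb8, Ra8, Rf7, Rf6, Rf5, Rf4+, Rf3, Rf2, Rf1, Kh7, Kg7, Kg6, Kh5, Kg5, a7.
Count: 20.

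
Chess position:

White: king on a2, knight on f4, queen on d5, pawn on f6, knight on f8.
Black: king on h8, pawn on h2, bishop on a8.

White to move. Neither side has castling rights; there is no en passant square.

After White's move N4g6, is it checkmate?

After N4g6: black king on h8; in check: yes, from the white knight on g6.
King squares — g7: attacked by Pf6; h7: attacked by Nf8; g8: attacked by Qd5.
Black has no legal moves → checkmate.

yes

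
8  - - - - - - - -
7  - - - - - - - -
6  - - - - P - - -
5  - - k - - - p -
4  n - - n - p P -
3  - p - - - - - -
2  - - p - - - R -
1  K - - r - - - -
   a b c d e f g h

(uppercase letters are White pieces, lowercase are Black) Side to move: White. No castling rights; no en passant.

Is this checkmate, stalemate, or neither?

checkmate

White to move; white king on a1.
In check: yes, from the black rook on d1.
King squares — b1: attacked by Rd1; a2: attacked by Pb3; b2: attacked by Na4.
Legal moves for White: none.
In check with no legal moves → checkmate.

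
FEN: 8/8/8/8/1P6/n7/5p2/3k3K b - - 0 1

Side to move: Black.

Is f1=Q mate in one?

no

After f1=Q: white king on h1; in check: yes, from the black queen on f1.
White has 1 legal reply: Kh2.
In check but a legal move exists → not checkmate.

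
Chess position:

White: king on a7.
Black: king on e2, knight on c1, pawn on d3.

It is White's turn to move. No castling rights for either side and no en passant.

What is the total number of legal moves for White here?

5

White to move; king on a7.
In check: no.
Legal moves: Kb8, Ka8, Kb7, Kb6, Ka6.
Count: 5.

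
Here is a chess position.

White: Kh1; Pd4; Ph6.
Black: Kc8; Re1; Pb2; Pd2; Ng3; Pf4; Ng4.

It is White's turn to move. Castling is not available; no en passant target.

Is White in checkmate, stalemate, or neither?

White to move; white king on h1.
In check: yes, from the black rook on e1 and the black knight on g3.
Legal moves for White: Kg2.
White is in check but has 1 legal move → neither.

neither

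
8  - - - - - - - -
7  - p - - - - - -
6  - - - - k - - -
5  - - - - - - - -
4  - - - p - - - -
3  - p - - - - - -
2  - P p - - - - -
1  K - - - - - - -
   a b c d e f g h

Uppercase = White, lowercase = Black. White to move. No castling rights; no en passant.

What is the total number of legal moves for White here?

White to move; king on a1.
In check: no.
Legal moves: none.
Count: 0.

0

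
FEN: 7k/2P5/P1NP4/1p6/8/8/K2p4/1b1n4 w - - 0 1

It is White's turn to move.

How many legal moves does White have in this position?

White to move; king on a2.
In check: yes, from the black bishop on b1.
Legal moves: Kb3, Ka3, Kxb1, Ka1.
Count: 4.

4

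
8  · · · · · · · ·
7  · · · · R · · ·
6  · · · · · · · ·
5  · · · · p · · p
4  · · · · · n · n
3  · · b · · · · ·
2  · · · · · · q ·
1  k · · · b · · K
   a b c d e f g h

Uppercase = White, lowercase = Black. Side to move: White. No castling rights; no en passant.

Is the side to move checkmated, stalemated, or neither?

checkmate

White to move; white king on h1.
In check: yes, from the black queen on g2.
King squares — g1: attacked by Qg2; g2: attacked by Nf4; h2: attacked by Qg2.
Legal moves for White: none.
In check with no legal moves → checkmate.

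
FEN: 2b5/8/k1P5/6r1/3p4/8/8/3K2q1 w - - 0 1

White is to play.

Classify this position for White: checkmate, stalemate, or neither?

neither

White to move; white king on d1.
In check: yes, from the black queen on g1.
Legal moves for White: Ke2, Kd2, Kc2.
White is in check but has 3 legal moves → neither.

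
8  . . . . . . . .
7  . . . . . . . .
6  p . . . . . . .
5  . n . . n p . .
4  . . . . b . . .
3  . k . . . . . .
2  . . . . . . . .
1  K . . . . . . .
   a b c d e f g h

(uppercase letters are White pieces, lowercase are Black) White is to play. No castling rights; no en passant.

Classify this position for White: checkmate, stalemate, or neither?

White to move; white king on a1.
In check: no.
King squares — b1: attacked by Be4; a2: attacked by Kb3; b2: attacked by Kb3.
Legal moves for White: none.
Not in check and no legal moves → stalemate.

stalemate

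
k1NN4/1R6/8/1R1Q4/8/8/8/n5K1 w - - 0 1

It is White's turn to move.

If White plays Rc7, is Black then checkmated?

yes

After Rc7: black king on a8; in check: yes, from the white queen on d5.
King squares — a7: attacked by Rc7; b7: attacked by Rb5; b8: attacked by Rb5.
Black has no legal moves → checkmate.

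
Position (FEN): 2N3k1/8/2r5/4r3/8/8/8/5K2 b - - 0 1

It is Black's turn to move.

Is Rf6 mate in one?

no

After Rf6: white king on f1; in check: yes, from the black rook on f6.
White has 2 legal replies: Kg2, Kg1.
In check but a legal move exists → not checkmate.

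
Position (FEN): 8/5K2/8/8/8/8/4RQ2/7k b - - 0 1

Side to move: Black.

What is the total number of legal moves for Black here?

Black to move; king on h1.
In check: no.
Legal moves: none.
Count: 0.

0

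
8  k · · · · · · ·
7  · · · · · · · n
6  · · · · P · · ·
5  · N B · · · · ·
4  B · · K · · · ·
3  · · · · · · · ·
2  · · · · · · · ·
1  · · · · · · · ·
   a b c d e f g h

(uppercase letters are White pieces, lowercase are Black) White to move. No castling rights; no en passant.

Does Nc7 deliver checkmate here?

After Nc7: black king on a8; in check: yes, from the white knight on c7.
Black has 2 legal replies: Kb8, Kb7.
In check but a legal move exists → not checkmate.

no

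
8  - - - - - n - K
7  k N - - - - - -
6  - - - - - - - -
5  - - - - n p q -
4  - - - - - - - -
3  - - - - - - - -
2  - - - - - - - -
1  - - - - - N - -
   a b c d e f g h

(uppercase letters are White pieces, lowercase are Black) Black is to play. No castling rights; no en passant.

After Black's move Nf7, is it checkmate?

yes

After Nf7: white king on h8; in check: yes, from the black knight on f7.
King squares — g7: attacked by Qg5; h7: attacked by Nf8; g8: attacked by Qg5.
White has no legal moves → checkmate.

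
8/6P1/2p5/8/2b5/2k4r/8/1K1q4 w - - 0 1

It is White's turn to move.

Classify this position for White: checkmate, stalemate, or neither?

White to move; white king on b1.
In check: yes, from the black queen on d1.
King squares — a1: attacked by Qd1; c1: attacked by Qd1; a2: attacked by Bc4; b2: attacked by Kc3; c2: attacked by Qd1.
Legal moves for White: none.
In check with no legal moves → checkmate.

checkmate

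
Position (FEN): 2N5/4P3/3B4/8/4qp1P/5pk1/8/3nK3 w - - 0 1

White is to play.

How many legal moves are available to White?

White to move; king on e1.
In check: yes, from the black queen on e4.
Legal moves: Kd2, Kf1, Kxd1.
Count: 3.

3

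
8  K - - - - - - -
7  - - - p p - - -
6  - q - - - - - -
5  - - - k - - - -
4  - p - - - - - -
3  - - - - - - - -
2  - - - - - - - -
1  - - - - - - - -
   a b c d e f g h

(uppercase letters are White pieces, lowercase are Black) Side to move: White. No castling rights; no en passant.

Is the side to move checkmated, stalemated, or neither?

White to move; white king on a8.
In check: no.
King squares — a7: attacked by Qb6; b7: attacked by Qb6; b8: attacked by Qb6.
Legal moves for White: none.
Not in check and no legal moves → stalemate.

stalemate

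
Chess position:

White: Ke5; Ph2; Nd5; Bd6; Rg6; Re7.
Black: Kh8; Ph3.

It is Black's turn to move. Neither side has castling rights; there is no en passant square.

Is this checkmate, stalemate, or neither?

Black to move; black king on h8.
In check: no.
King squares — g7: attacked by Rg6; h7: attacked by Re7; g8: attacked by Rg6.
Legal moves for Black: none.
Not in check and no legal moves → stalemate.

stalemate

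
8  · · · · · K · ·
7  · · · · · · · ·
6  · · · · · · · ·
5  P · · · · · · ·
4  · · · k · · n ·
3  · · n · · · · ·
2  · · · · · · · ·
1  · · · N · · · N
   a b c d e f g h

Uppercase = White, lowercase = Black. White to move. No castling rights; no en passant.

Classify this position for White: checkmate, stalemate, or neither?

White to move; white king on f8.
In check: no.
Legal moves for White: Kg8, Ke8, Kg7, Kf7, Ke7, Ng3, Nhf2, Ne3, Nxc3, Ndf2, Nb2, a6.
White has 12 legal moves and is not in check → neither.

neither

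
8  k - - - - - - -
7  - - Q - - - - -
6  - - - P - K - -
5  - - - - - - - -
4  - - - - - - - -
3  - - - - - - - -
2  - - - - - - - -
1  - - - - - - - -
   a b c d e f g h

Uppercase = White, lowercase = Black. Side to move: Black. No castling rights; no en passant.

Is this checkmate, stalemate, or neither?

Black to move; black king on a8.
In check: no.
King squares — a7: attacked by Qc7; b7: attacked by Qc7; b8: attacked by Qc7.
Legal moves for Black: none.
Not in check and no legal moves → stalemate.

stalemate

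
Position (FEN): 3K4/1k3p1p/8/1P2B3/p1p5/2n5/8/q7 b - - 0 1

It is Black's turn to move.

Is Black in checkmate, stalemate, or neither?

Black to move; black king on b7.
In check: no.
Legal moves for Black include: Ka8, Ka7, Kb6, Nd5, Nxb5, Ne4, Ne2, Na2, Nd1, Nb1, Qa3, Qb2, Qa2, Qh1, Qg1, Qf1, Qe1, Qd1+, ... (list truncated; more exist).
Black has legal moves and is not in check → neither.

neither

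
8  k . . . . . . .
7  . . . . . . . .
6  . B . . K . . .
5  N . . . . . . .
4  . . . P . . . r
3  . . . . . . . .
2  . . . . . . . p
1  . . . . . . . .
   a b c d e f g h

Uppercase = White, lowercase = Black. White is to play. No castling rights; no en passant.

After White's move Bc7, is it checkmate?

After Bc7: black king on a8; in check: no.
Black is not in check, so this cannot be checkmate.

no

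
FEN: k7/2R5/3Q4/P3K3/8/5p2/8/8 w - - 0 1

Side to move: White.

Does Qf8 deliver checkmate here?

After Qf8: black king on a8; in check: yes, from the white queen on f8.
King squares — a7: attacked by Rc7; b7: attacked by Rc7; b8: attacked by Qf8.
Black has no legal moves → checkmate.

yes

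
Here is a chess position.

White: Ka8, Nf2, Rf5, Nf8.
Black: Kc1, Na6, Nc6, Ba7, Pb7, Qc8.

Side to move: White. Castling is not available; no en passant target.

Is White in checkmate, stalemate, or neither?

White to move; white king on a8.
In check: yes, from the black queen on c8.
King squares — a7: attacked by Nc6; b7: attacked by Qc8; b8: attacked by Na6.
Legal moves for White: none.
In check with no legal moves → checkmate.

checkmate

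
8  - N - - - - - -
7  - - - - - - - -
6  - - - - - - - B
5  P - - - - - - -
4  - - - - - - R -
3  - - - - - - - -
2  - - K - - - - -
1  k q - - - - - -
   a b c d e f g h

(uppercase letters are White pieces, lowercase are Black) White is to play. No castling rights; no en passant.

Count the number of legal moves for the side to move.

White to move; king on c2.
In check: yes, from the black queen on b1.
Legal moves: Kc3, Kd2.
Count: 2.

2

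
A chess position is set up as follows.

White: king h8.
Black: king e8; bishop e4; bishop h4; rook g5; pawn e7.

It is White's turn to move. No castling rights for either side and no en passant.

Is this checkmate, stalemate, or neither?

stalemate

White to move; white king on h8.
In check: no.
King squares — g7: attacked by Rg5; h7: attacked by Be4; g8: attacked by Rg5.
Legal moves for White: none.
Not in check and no legal moves → stalemate.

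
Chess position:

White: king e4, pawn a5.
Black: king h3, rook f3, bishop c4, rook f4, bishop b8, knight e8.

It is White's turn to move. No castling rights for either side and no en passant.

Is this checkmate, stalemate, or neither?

checkmate

White to move; white king on e4.
In check: yes, from the black rook on f4.
King squares — d3: attacked by Rf3; e3: attacked by Rf3; f3: attacked by Rf4; d4: attacked by Rf4; f4: attacked by Rf3; d5: attacked by Bc4; e5: attacked by Bb8; f5: attacked by Rf4.
Legal moves for White: none.
In check with no legal moves → checkmate.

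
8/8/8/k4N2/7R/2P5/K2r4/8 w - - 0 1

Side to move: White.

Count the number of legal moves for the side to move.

4

White to move; king on a2.
In check: yes, from the black rook on d2.
Legal moves: Kb3, Ka3, Kb1, Ka1.
Count: 4.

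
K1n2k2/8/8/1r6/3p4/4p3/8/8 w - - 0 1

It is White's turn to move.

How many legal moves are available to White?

White to move; king on a8.
In check: no.
Legal moves: none.
Count: 0.

0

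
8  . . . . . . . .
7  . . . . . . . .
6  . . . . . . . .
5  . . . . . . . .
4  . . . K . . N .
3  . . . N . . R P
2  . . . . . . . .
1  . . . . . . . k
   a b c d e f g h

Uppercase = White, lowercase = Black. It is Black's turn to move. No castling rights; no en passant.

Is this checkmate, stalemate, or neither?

stalemate

Black to move; black king on h1.
In check: no.
King squares — g1: attacked by Rg3; g2: attacked by Rg3; h2: attacked by Ng4.
Legal moves for Black: none.
Not in check and no legal moves → stalemate.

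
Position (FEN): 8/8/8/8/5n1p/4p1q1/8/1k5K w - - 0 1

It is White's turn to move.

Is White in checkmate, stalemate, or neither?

White to move; white king on h1.
In check: no.
King squares — g1: attacked by Qg3; g2: attacked by Qg3; h2: attacked by Qg3.
Legal moves for White: none.
Not in check and no legal moves → stalemate.

stalemate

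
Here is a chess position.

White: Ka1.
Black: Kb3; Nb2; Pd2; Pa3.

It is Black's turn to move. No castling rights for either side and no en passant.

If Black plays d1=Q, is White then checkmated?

yes

After d1=Q: white king on a1; in check: yes, from the black queen on d1.
King squares — b1: attacked by Qd1; a2: attacked by Kb3; b2: attacked by Pa3.
White has no legal moves → checkmate.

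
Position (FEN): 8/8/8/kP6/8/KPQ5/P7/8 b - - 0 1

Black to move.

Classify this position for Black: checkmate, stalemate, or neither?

Black to move; black king on a5.
In check: yes, from the white queen on c3.
King squares — a4: attacked by Ka3; b4: attacked by Ka3; b5: available; a6: attacked by Pb5; b6: available.
Legal moves for Black: Kb6, Kxb5.
Black is in check but has 2 legal moves → neither.

neither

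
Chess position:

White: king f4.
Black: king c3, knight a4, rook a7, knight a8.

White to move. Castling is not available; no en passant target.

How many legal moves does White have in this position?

8

White to move; king on f4.
In check: no.
Legal moves: Kg5, Kf5, Ke5, Kg4, Ke4, Kg3, Kf3, Ke3.
Count: 8.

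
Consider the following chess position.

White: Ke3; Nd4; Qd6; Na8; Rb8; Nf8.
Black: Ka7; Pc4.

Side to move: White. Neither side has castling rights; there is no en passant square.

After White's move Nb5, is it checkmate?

After Nb5: black king on a7; in check: yes, from the white knight on b5.
King squares — a6: attacked by Qd6; b6: attacked by Qd6; b7: attacked by Rb8; a8: attacked by Rb8; b8: attacked by Qd6.
Black has no legal moves → checkmate.

yes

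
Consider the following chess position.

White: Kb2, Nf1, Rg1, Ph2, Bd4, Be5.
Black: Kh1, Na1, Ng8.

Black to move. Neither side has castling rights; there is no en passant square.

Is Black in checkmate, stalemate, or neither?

checkmate

Black to move; black king on h1.
In check: yes, from the white rook on g1.
King squares — g1: attacked by Bd4; g2: attacked by Rg1; h2: attacked by Nf1.
Legal moves for Black: none.
In check with no legal moves → checkmate.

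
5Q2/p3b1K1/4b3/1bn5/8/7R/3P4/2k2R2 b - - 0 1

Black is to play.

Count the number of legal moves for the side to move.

Black to move; king on c1.
In check: yes, from the white rook on f1.
Legal moves: Kxd2, Kc2, Kb2, Bxf1.
Count: 4.

4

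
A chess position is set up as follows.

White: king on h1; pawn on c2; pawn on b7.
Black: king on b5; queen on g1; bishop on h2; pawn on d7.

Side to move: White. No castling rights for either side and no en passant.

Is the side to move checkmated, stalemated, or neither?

checkmate

White to move; white king on h1.
In check: yes, from the black queen on g1.
King squares — g1: attacked by Bh2; g2: attacked by Qg1; h2: attacked by Qg1.
Legal moves for White: none.
In check with no legal moves → checkmate.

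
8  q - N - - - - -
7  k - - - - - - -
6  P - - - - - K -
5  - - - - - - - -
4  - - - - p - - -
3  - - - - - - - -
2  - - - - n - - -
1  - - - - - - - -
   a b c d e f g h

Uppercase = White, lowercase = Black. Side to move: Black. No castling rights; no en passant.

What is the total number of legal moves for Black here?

3

Black to move; king on a7.
In check: yes, from the white knight on c8.
Legal moves: Kb8, Kxa6, Qxc8.
Count: 3.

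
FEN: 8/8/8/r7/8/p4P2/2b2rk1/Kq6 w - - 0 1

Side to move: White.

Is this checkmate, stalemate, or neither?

White to move; white king on a1.
In check: yes, from the black queen on b1.
King squares — b1: attacked by Bc2; a2: attacked by Qb1; b2: attacked by Qb1.
Legal moves for White: none.
In check with no legal moves → checkmate.

checkmate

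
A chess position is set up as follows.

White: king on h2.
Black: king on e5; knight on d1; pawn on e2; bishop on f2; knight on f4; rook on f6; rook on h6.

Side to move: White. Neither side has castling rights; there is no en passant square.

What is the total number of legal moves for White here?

0

White to move; king on h2.
In check: yes, from the black rook on h6.
Legal moves: none.
Count: 0.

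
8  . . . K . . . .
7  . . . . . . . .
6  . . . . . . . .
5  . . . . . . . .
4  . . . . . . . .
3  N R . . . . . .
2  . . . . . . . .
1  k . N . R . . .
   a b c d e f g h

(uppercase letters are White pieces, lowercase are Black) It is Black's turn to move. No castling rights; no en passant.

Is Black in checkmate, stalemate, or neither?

Black to move; black king on a1.
In check: no.
King squares — b1: attacked by Na3; a2: attacked by Nc1; b2: attacked by Rb3.
Legal moves for Black: none.
Not in check and no legal moves → stalemate.

stalemate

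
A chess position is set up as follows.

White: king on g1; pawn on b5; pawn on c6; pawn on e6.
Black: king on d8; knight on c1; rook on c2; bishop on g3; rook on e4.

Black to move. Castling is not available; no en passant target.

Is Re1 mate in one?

After Re1: white king on g1; in check: yes, from the black rook on e1.
King squares — f1: attacked by Re1; h1: attacked by Re1; f2: attacked by Rc2; g2: attacked by Rc2; h2: attacked by Rc2.
White has no legal moves → checkmate.

yes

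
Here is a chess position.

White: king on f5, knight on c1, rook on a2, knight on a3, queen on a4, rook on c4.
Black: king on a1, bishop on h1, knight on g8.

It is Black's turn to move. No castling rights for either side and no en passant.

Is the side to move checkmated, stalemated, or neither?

Black to move; black king on a1.
In check: yes, from the white rook on a2.
King squares — b1: attacked by Na3; a2: attacked by Nc1; b2: attacked by Ra2.
Legal moves for Black: none.
In check with no legal moves → checkmate.

checkmate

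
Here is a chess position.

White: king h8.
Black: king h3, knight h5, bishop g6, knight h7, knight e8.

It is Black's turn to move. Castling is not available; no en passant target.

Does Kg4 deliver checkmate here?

no

After Kg4: white king on h8; in check: no.
White is not in check, so this cannot be checkmate.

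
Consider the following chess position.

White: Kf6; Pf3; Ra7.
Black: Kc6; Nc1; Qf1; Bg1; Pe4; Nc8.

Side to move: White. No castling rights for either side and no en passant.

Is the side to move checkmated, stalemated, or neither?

neither

White to move; white king on f6.
In check: no.
Legal moves for White include: Ra8, Rh7, Rg7, Rf7, Re7, Rd7, Rc7+, Rb7, Ra6+, Ra5, Ra4, Ra3, Ra2, Ra1, Kg7, Kf7, Kg6, Ke6, ... (list truncated; more exist).
White has legal moves and is not in check → neither.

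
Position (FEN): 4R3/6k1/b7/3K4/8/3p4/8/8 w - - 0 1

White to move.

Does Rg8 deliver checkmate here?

After Rg8: black king on g7; in check: yes, from the white rook on g8.
Black has 5 legal replies: Kxg8, Kh7, Kf7, Kh6, Kf6.
In check but a legal move exists → not checkmate.

no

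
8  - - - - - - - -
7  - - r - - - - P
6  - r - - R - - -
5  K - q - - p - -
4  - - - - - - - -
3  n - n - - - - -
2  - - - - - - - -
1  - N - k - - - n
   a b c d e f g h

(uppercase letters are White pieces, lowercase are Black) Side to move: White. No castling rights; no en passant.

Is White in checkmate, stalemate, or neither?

White to move; white king on a5.
In check: yes, from the black queen on c5.
King squares — a4: attacked by Nc3; b4: attacked by Qc5; b5: attacked by Na3; a6: attacked by Rb6; b6: attacked by Qc5.
Legal moves for White: none.
In check with no legal moves → checkmate.

checkmate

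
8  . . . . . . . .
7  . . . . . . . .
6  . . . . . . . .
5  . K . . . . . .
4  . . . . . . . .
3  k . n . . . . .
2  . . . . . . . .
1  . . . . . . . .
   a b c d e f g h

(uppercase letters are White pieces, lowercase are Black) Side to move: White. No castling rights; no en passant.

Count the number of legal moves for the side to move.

White to move; king on b5.
In check: yes, from the black knight on c3.
Legal moves: Kc6, Kb6, Ka6, Kc5, Ka5, Kc4.
Count: 6.

6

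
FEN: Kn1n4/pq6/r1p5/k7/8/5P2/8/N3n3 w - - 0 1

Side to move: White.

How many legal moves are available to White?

0

White to move; king on a8.
In check: yes, from the black queen on b7.
Legal moves: none.
Count: 0.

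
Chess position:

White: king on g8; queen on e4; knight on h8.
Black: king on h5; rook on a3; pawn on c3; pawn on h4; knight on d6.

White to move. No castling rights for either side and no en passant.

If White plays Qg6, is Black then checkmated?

yes

After Qg6: black king on h5; in check: yes, from the white queen on g6.
King squares — g4: attacked by Qg6; h4: own pawn; g5: attacked by Qg6; g6: attacked by Nh8; h6: attacked by Qg6.
Black has no legal moves → checkmate.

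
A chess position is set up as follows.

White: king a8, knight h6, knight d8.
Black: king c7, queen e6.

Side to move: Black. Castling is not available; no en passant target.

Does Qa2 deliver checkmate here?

yes

After Qa2: white king on a8; in check: yes, from the black queen on a2.
King squares — a7: attacked by Qa2; b7: attacked by Kc7; b8: attacked by Kc7.
White has no legal moves → checkmate.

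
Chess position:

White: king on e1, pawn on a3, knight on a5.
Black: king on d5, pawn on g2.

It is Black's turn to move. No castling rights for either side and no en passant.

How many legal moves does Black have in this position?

Black to move; king on d5.
In check: no.
Legal moves: Ke6, Kd6, Ke5, Kc5, Ke4, Kd4, g1=Q+, g1=R+, g1=B, g1=N.
Count: 10.

10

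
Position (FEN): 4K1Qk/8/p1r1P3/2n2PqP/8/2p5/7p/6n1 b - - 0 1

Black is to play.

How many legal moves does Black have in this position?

Black to move; king on h8.
In check: yes, from the white queen on g8.
Legal moves: Kxg8, Qxg8+.
Count: 2.

2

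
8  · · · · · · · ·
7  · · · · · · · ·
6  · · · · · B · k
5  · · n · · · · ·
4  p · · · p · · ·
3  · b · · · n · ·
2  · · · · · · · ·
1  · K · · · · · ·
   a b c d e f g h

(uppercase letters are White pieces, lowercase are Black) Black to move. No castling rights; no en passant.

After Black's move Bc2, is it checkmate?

no

After Bc2: white king on b1; in check: yes, from the black bishop on c2.
White has 5 legal replies: Kxc2, Kb2, Ka2, Kc1, Ka1.
In check but a legal move exists → not checkmate.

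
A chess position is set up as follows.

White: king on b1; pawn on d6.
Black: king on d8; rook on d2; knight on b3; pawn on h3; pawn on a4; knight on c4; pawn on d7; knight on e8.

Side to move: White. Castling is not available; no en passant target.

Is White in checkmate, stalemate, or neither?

White to move; white king on b1.
In check: no.
King squares — a1: attacked by Nb3; c1: attacked by Nb3; a2: attacked by Rd2; b2: attacked by Rd2; c2: attacked by Rd2.
Legal moves for White: none.
Not in check and no legal moves → stalemate.

stalemate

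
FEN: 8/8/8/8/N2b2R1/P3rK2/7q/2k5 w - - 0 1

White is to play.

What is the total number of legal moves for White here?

White to move; king on f3.
In check: yes, from the black rook on e3.
Legal moves: none.
Count: 0.

0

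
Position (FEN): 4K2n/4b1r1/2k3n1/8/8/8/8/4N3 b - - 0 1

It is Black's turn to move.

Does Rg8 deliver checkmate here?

yes

After Rg8: white king on e8; in check: yes, from the black rook on g8.
King squares — d7: attacked by Kc6; e7: attacked by Ng6; f7: attacked by Nh8; d8: attacked by Be7; f8: attacked by Ng6.
White has no legal moves → checkmate.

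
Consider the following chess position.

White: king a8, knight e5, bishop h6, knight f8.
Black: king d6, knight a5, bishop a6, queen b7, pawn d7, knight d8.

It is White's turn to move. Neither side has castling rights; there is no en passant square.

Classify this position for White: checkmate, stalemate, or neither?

White to move; white king on a8.
In check: yes, from the black queen on b7.
King squares — a7: attacked by Qb7; b7: attacked by Na5; b8: attacked by Qb7.
Legal moves for White: none.
In check with no legal moves → checkmate.

checkmate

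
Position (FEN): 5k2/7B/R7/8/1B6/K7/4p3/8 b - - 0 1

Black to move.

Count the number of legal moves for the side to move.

Black to move; king on f8.
In check: yes, from the white bishop on b4.
Legal moves: Ke8, Kg7, Kf7.
Count: 3.

3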